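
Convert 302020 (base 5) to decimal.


Positional values (base 5):
  0 × 5^0 = 0 × 1 = 0
  2 × 5^1 = 2 × 5 = 10
  0 × 5^2 = 0 × 25 = 0
  2 × 5^3 = 2 × 125 = 250
  0 × 5^4 = 0 × 625 = 0
  3 × 5^5 = 3 × 3125 = 9375
Sum = 0 + 10 + 0 + 250 + 0 + 9375
= 9635


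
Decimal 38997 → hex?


Divide by 16 repeatedly:
38997 ÷ 16 = 2437 remainder 5 (5)
2437 ÷ 16 = 152 remainder 5 (5)
152 ÷ 16 = 9 remainder 8 (8)
9 ÷ 16 = 0 remainder 9 (9)
Reading remainders bottom-up:
= 0x9855


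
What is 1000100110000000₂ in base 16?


Group into 4-bit nibbles: 1000100110000000
  1000 = 8
  1001 = 9
  1000 = 8
  0000 = 0
= 0x8980


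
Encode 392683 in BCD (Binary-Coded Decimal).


Each digit → 4-bit binary:
  3 → 0011
  9 → 1001
  2 → 0010
  6 → 0110
  8 → 1000
  3 → 0011
= 0011 1001 0010 0110 1000 0011


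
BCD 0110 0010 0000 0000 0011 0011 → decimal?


Each 4-bit group → digit:
  0110 → 6
  0010 → 2
  0000 → 0
  0000 → 0
  0011 → 3
  0011 → 3
= 620033


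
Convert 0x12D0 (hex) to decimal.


Positional values:
Position 0: 0 × 16^0 = 0 × 1 = 0
Position 1: D × 16^1 = 13 × 16 = 208
Position 2: 2 × 16^2 = 2 × 256 = 512
Position 3: 1 × 16^3 = 1 × 4096 = 4096
Sum = 0 + 208 + 512 + 4096
= 4816


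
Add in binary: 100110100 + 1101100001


Align and add column by column (LSB to MSB, carry propagating):
  00100110100
+ 01101100001
  -----------
  col 0: 0 + 1 + 0 (carry in) = 1 → bit 1, carry out 0
  col 1: 0 + 0 + 0 (carry in) = 0 → bit 0, carry out 0
  col 2: 1 + 0 + 0 (carry in) = 1 → bit 1, carry out 0
  col 3: 0 + 0 + 0 (carry in) = 0 → bit 0, carry out 0
  col 4: 1 + 0 + 0 (carry in) = 1 → bit 1, carry out 0
  col 5: 1 + 1 + 0 (carry in) = 2 → bit 0, carry out 1
  col 6: 0 + 1 + 1 (carry in) = 2 → bit 0, carry out 1
  col 7: 0 + 0 + 1 (carry in) = 1 → bit 1, carry out 0
  col 8: 1 + 1 + 0 (carry in) = 2 → bit 0, carry out 1
  col 9: 0 + 1 + 1 (carry in) = 2 → bit 0, carry out 1
  col 10: 0 + 0 + 1 (carry in) = 1 → bit 1, carry out 0
Reading bits MSB→LSB: 10010010101
Strip leading zeros: 10010010101
= 10010010101


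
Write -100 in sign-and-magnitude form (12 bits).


Sign bit: 1 (negative)
Magnitude: 100 = 00001100100
= 100001100100


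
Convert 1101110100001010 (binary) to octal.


Group into 3-bit groups: 001101110100001010
  001 = 1
  101 = 5
  110 = 6
  100 = 4
  001 = 1
  010 = 2
= 0o156412


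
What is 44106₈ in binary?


Each octal digit → 3 binary bits:
  4 = 100
  4 = 100
  1 = 001
  0 = 000
  6 = 110
Concatenate: 100 100 001 000 110
= 100100001000110


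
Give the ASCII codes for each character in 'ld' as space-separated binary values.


String: 'ld'  (2 characters)
Per-character ASCII lookup:
  'l': lowercase starts at 97: 'l' = 97 + 11 = 108 → 1101100
  'd': lowercase starts at 97: 'd' = 97 + 3 = 100 → 1100100
= 1101100 1100100


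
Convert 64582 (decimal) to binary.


Divide by 2 repeatedly:
64582 ÷ 2 = 32291 remainder 0
32291 ÷ 2 = 16145 remainder 1
16145 ÷ 2 = 8072 remainder 1
8072 ÷ 2 = 4036 remainder 0
4036 ÷ 2 = 2018 remainder 0
2018 ÷ 2 = 1009 remainder 0
1009 ÷ 2 = 504 remainder 1
504 ÷ 2 = 252 remainder 0
252 ÷ 2 = 126 remainder 0
126 ÷ 2 = 63 remainder 0
63 ÷ 2 = 31 remainder 1
31 ÷ 2 = 15 remainder 1
15 ÷ 2 = 7 remainder 1
7 ÷ 2 = 3 remainder 1
3 ÷ 2 = 1 remainder 1
1 ÷ 2 = 0 remainder 1
Reading remainders bottom-up:
= 1111110001000110


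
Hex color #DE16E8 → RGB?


Hex: #DE16E8
R = DE₁₆ = 222
G = 16₁₆ = 22
B = E8₁₆ = 232
= RGB(222, 22, 232)


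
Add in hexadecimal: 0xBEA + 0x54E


Align and add column by column (LSB to MSB, each column mod 16 with carry):
  0BEA
+ 054E
  ----
  col 0: A(10) + E(14) + 0 (carry in) = 24 → 8(8), carry out 1
  col 1: E(14) + 4(4) + 1 (carry in) = 19 → 3(3), carry out 1
  col 2: B(11) + 5(5) + 1 (carry in) = 17 → 1(1), carry out 1
  col 3: 0(0) + 0(0) + 1 (carry in) = 1 → 1(1), carry out 0
Reading digits MSB→LSB: 1138
Strip leading zeros: 1138
= 0x1138


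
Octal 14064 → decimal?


Positional values:
Position 0: 4 × 8^0 = 4
Position 1: 6 × 8^1 = 48
Position 2: 0 × 8^2 = 0
Position 3: 4 × 8^3 = 2048
Position 4: 1 × 8^4 = 4096
Sum = 4 + 48 + 0 + 2048 + 4096
= 6196


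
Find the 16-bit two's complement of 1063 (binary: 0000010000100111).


Original: 0000010000100111
Step 1 - Invert all bits: 1111101111011000
Step 2 - Add 1: 1111101111011000 + 1
= 1111101111011001 (represents -1063)


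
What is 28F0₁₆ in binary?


Each hex digit → 4 binary bits:
  2 = 0010
  8 = 1000
  F = 1111
  0 = 0000
Concatenate: 0010 1000 1111 0000
= 0010100011110000


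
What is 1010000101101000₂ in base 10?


Positional values:
Bit 3: 1 × 2^3 = 8
Bit 5: 1 × 2^5 = 32
Bit 6: 1 × 2^6 = 64
Bit 8: 1 × 2^8 = 256
Bit 13: 1 × 2^13 = 8192
Bit 15: 1 × 2^15 = 32768
Sum = 8 + 32 + 64 + 256 + 8192 + 32768
= 41320


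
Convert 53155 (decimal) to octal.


Divide by 8 repeatedly:
53155 ÷ 8 = 6644 remainder 3
6644 ÷ 8 = 830 remainder 4
830 ÷ 8 = 103 remainder 6
103 ÷ 8 = 12 remainder 7
12 ÷ 8 = 1 remainder 4
1 ÷ 8 = 0 remainder 1
Reading remainders bottom-up:
= 0o147643


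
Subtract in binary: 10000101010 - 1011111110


Align and subtract column by column (LSB to MSB, borrowing when needed):
  10000101010
- 01011111110
  -----------
  col 0: (0 - 0 borrow-in) - 0 → 0 - 0 = 0, borrow out 0
  col 1: (1 - 0 borrow-in) - 1 → 1 - 1 = 0, borrow out 0
  col 2: (0 - 0 borrow-in) - 1 → borrow from next column: (0+2) - 1 = 1, borrow out 1
  col 3: (1 - 1 borrow-in) - 1 → borrow from next column: (0+2) - 1 = 1, borrow out 1
  col 4: (0 - 1 borrow-in) - 1 → borrow from next column: (-1+2) - 1 = 0, borrow out 1
  col 5: (1 - 1 borrow-in) - 1 → borrow from next column: (0+2) - 1 = 1, borrow out 1
  col 6: (0 - 1 borrow-in) - 1 → borrow from next column: (-1+2) - 1 = 0, borrow out 1
  col 7: (0 - 1 borrow-in) - 1 → borrow from next column: (-1+2) - 1 = 0, borrow out 1
  col 8: (0 - 1 borrow-in) - 0 → borrow from next column: (-1+2) - 0 = 1, borrow out 1
  col 9: (0 - 1 borrow-in) - 1 → borrow from next column: (-1+2) - 1 = 0, borrow out 1
  col 10: (1 - 1 borrow-in) - 0 → 0 - 0 = 0, borrow out 0
Reading bits MSB→LSB: 00100101100
Strip leading zeros: 100101100
= 100101100


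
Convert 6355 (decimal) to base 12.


Divide by 12 repeatedly:
6355 ÷ 12 = 529 remainder 7
529 ÷ 12 = 44 remainder 1
44 ÷ 12 = 3 remainder 8
3 ÷ 12 = 0 remainder 3
Reading remainders bottom-up:
= 3817


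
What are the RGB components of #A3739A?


Hex: #A3739A
R = A3₁₆ = 163
G = 73₁₆ = 115
B = 9A₁₆ = 154
= RGB(163, 115, 154)


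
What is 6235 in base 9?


Divide by 9 repeatedly:
6235 ÷ 9 = 692 remainder 7
692 ÷ 9 = 76 remainder 8
76 ÷ 9 = 8 remainder 4
8 ÷ 9 = 0 remainder 8
Reading remainders bottom-up:
= 8487


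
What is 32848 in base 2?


Divide by 2 repeatedly:
32848 ÷ 2 = 16424 remainder 0
16424 ÷ 2 = 8212 remainder 0
8212 ÷ 2 = 4106 remainder 0
4106 ÷ 2 = 2053 remainder 0
2053 ÷ 2 = 1026 remainder 1
1026 ÷ 2 = 513 remainder 0
513 ÷ 2 = 256 remainder 1
256 ÷ 2 = 128 remainder 0
128 ÷ 2 = 64 remainder 0
64 ÷ 2 = 32 remainder 0
32 ÷ 2 = 16 remainder 0
16 ÷ 2 = 8 remainder 0
8 ÷ 2 = 4 remainder 0
4 ÷ 2 = 2 remainder 0
2 ÷ 2 = 1 remainder 0
1 ÷ 2 = 0 remainder 1
Reading remainders bottom-up:
= 1000000001010000


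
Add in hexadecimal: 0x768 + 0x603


Align and add column by column (LSB to MSB, each column mod 16 with carry):
  0768
+ 0603
  ----
  col 0: 8(8) + 3(3) + 0 (carry in) = 11 → B(11), carry out 0
  col 1: 6(6) + 0(0) + 0 (carry in) = 6 → 6(6), carry out 0
  col 2: 7(7) + 6(6) + 0 (carry in) = 13 → D(13), carry out 0
  col 3: 0(0) + 0(0) + 0 (carry in) = 0 → 0(0), carry out 0
Reading digits MSB→LSB: 0D6B
Strip leading zeros: D6B
= 0xD6B


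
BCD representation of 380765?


Each digit → 4-bit binary:
  3 → 0011
  8 → 1000
  0 → 0000
  7 → 0111
  6 → 0110
  5 → 0101
= 0011 1000 0000 0111 0110 0101


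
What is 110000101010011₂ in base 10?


Positional values:
Bit 0: 1 × 2^0 = 1
Bit 1: 1 × 2^1 = 2
Bit 4: 1 × 2^4 = 16
Bit 6: 1 × 2^6 = 64
Bit 8: 1 × 2^8 = 256
Bit 13: 1 × 2^13 = 8192
Bit 14: 1 × 2^14 = 16384
Sum = 1 + 2 + 16 + 64 + 256 + 8192 + 16384
= 24915


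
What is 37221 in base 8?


Divide by 8 repeatedly:
37221 ÷ 8 = 4652 remainder 5
4652 ÷ 8 = 581 remainder 4
581 ÷ 8 = 72 remainder 5
72 ÷ 8 = 9 remainder 0
9 ÷ 8 = 1 remainder 1
1 ÷ 8 = 0 remainder 1
Reading remainders bottom-up:
= 0o110545


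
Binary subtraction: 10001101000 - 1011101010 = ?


Align and subtract column by column (LSB to MSB, borrowing when needed):
  10001101000
- 01011101010
  -----------
  col 0: (0 - 0 borrow-in) - 0 → 0 - 0 = 0, borrow out 0
  col 1: (0 - 0 borrow-in) - 1 → borrow from next column: (0+2) - 1 = 1, borrow out 1
  col 2: (0 - 1 borrow-in) - 0 → borrow from next column: (-1+2) - 0 = 1, borrow out 1
  col 3: (1 - 1 borrow-in) - 1 → borrow from next column: (0+2) - 1 = 1, borrow out 1
  col 4: (0 - 1 borrow-in) - 0 → borrow from next column: (-1+2) - 0 = 1, borrow out 1
  col 5: (1 - 1 borrow-in) - 1 → borrow from next column: (0+2) - 1 = 1, borrow out 1
  col 6: (1 - 1 borrow-in) - 1 → borrow from next column: (0+2) - 1 = 1, borrow out 1
  col 7: (0 - 1 borrow-in) - 1 → borrow from next column: (-1+2) - 1 = 0, borrow out 1
  col 8: (0 - 1 borrow-in) - 0 → borrow from next column: (-1+2) - 0 = 1, borrow out 1
  col 9: (0 - 1 borrow-in) - 1 → borrow from next column: (-1+2) - 1 = 0, borrow out 1
  col 10: (1 - 1 borrow-in) - 0 → 0 - 0 = 0, borrow out 0
Reading bits MSB→LSB: 00101111110
Strip leading zeros: 101111110
= 101111110


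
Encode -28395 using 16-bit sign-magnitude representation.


Sign bit: 1 (negative)
Magnitude: 28395 = 110111011101011
= 1110111011101011


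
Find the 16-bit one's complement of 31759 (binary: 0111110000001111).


Original: 0111110000001111
Invert all bits:
  bit 0: 0 → 1
  bit 1: 1 → 0
  bit 2: 1 → 0
  bit 3: 1 → 0
  bit 4: 1 → 0
  bit 5: 1 → 0
  bit 6: 0 → 1
  bit 7: 0 → 1
  bit 8: 0 → 1
  bit 9: 0 → 1
  bit 10: 0 → 1
  bit 11: 0 → 1
  bit 12: 1 → 0
  bit 13: 1 → 0
  bit 14: 1 → 0
  bit 15: 1 → 0
= 1000001111110000


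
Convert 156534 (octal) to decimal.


Positional values:
Position 0: 4 × 8^0 = 4
Position 1: 3 × 8^1 = 24
Position 2: 5 × 8^2 = 320
Position 3: 6 × 8^3 = 3072
Position 4: 5 × 8^4 = 20480
Position 5: 1 × 8^5 = 32768
Sum = 4 + 24 + 320 + 3072 + 20480 + 32768
= 56668


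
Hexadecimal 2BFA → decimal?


Positional values:
Position 0: A × 16^0 = 10 × 1 = 10
Position 1: F × 16^1 = 15 × 16 = 240
Position 2: B × 16^2 = 11 × 256 = 2816
Position 3: 2 × 16^3 = 2 × 4096 = 8192
Sum = 10 + 240 + 2816 + 8192
= 11258


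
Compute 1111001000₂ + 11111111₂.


Align and add column by column (LSB to MSB, carry propagating):
  01111001000
+ 00011111111
  -----------
  col 0: 0 + 1 + 0 (carry in) = 1 → bit 1, carry out 0
  col 1: 0 + 1 + 0 (carry in) = 1 → bit 1, carry out 0
  col 2: 0 + 1 + 0 (carry in) = 1 → bit 1, carry out 0
  col 3: 1 + 1 + 0 (carry in) = 2 → bit 0, carry out 1
  col 4: 0 + 1 + 1 (carry in) = 2 → bit 0, carry out 1
  col 5: 0 + 1 + 1 (carry in) = 2 → bit 0, carry out 1
  col 6: 1 + 1 + 1 (carry in) = 3 → bit 1, carry out 1
  col 7: 1 + 1 + 1 (carry in) = 3 → bit 1, carry out 1
  col 8: 1 + 0 + 1 (carry in) = 2 → bit 0, carry out 1
  col 9: 1 + 0 + 1 (carry in) = 2 → bit 0, carry out 1
  col 10: 0 + 0 + 1 (carry in) = 1 → bit 1, carry out 0
Reading bits MSB→LSB: 10011000111
Strip leading zeros: 10011000111
= 10011000111


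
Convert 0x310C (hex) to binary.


Each hex digit → 4 binary bits:
  3 = 0011
  1 = 0001
  0 = 0000
  C = 1100
Concatenate: 0011 0001 0000 1100
= 0011000100001100


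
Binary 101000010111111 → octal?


Group into 3-bit groups: 101000010111111
  101 = 5
  000 = 0
  010 = 2
  111 = 7
  111 = 7
= 0o50277


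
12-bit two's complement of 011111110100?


Original: 011111110100
Step 1 - Invert all bits: 100000001011
Step 2 - Add 1: 100000001011 + 1
= 100000001100 (represents -2036)


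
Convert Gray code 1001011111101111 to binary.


Gray code: 1001011111101111
MSB stays the same: 1
Each subsequent bit = prev_binary XOR current_gray:
  B[1] = 1 XOR 0 = 1
  B[2] = 1 XOR 0 = 1
  B[3] = 1 XOR 1 = 0
  B[4] = 0 XOR 0 = 0
  B[5] = 0 XOR 1 = 1
  B[6] = 1 XOR 1 = 0
  B[7] = 0 XOR 1 = 1
  B[8] = 1 XOR 1 = 0
  B[9] = 0 XOR 1 = 1
  B[10] = 1 XOR 1 = 0
  B[11] = 0 XOR 0 = 0
  B[12] = 0 XOR 1 = 1
  B[13] = 1 XOR 1 = 0
  B[14] = 0 XOR 1 = 1
  B[15] = 1 XOR 1 = 0
= 1110010101001010 (58698 decimal)


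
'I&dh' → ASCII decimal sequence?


String: 'I&dh'  (4 characters)
Per-character ASCII lookup:
  'I': uppercase starts at 65: 'I' = 65 + 8 = 73
  '&': special character: '&' = 38
  'd': lowercase starts at 97: 'd' = 97 + 3 = 100
  'h': lowercase starts at 97: 'h' = 97 + 7 = 104
= 73 38 100 104


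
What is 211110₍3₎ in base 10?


Positional values (base 3):
  0 × 3^0 = 0 × 1 = 0
  1 × 3^1 = 1 × 3 = 3
  1 × 3^2 = 1 × 9 = 9
  1 × 3^3 = 1 × 27 = 27
  1 × 3^4 = 1 × 81 = 81
  2 × 3^5 = 2 × 243 = 486
Sum = 0 + 3 + 9 + 27 + 81 + 486
= 606


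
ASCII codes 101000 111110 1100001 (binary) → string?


Codes (binary): 101000 111110 1100001
Per-code ASCII lookup:
  101000 = 40  (special character) → '('
  111110 = 62  (special character) → '>'
  1100001 = 97  (range 97-122: lowercase, 97 - 97 = 0) → 'a'
= '(>a'


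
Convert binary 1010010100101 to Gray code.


Binary: 1010010100101
Gray code: G = B XOR (B >> 1)
B >> 1 = 0101001010010
1010010100101 XOR 0101001010010:
  1 XOR 0 = 1
  0 XOR 1 = 1
  1 XOR 0 = 1
  0 XOR 1 = 1
  0 XOR 0 = 0
  1 XOR 0 = 1
  0 XOR 1 = 1
  1 XOR 0 = 1
  0 XOR 1 = 1
  0 XOR 0 = 0
  1 XOR 0 = 1
  0 XOR 1 = 1
  1 XOR 0 = 1
= 1111011110111


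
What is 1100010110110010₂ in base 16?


Group into 4-bit nibbles: 1100010110110010
  1100 = C
  0101 = 5
  1011 = B
  0010 = 2
= 0xC5B2


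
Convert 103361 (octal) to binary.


Each octal digit → 3 binary bits:
  1 = 001
  0 = 000
  3 = 011
  3 = 011
  6 = 110
  1 = 001
Concatenate: 001 000 011 011 110 001
= 001000011011110001


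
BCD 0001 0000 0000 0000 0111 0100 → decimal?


Each 4-bit group → digit:
  0001 → 1
  0000 → 0
  0000 → 0
  0000 → 0
  0111 → 7
  0100 → 4
= 100074


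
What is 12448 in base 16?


Divide by 16 repeatedly:
12448 ÷ 16 = 778 remainder 0 (0)
778 ÷ 16 = 48 remainder 10 (A)
48 ÷ 16 = 3 remainder 0 (0)
3 ÷ 16 = 0 remainder 3 (3)
Reading remainders bottom-up:
= 0x30A0


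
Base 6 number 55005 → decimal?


Positional values (base 6):
  5 × 6^0 = 5 × 1 = 5
  0 × 6^1 = 0 × 6 = 0
  0 × 6^2 = 0 × 36 = 0
  5 × 6^3 = 5 × 216 = 1080
  5 × 6^4 = 5 × 1296 = 6480
Sum = 5 + 0 + 0 + 1080 + 6480
= 7565


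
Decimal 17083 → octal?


Divide by 8 repeatedly:
17083 ÷ 8 = 2135 remainder 3
2135 ÷ 8 = 266 remainder 7
266 ÷ 8 = 33 remainder 2
33 ÷ 8 = 4 remainder 1
4 ÷ 8 = 0 remainder 4
Reading remainders bottom-up:
= 0o41273


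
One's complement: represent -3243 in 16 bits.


Original: 0000110010101011
Invert all bits:
  bit 0: 0 → 1
  bit 1: 0 → 1
  bit 2: 0 → 1
  bit 3: 0 → 1
  bit 4: 1 → 0
  bit 5: 1 → 0
  bit 6: 0 → 1
  bit 7: 0 → 1
  bit 8: 1 → 0
  bit 9: 0 → 1
  bit 10: 1 → 0
  bit 11: 0 → 1
  bit 12: 1 → 0
  bit 13: 0 → 1
  bit 14: 1 → 0
  bit 15: 1 → 0
= 1111001101010100


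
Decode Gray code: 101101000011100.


Gray code: 101101000011100
MSB stays the same: 1
Each subsequent bit = prev_binary XOR current_gray:
  B[1] = 1 XOR 0 = 1
  B[2] = 1 XOR 1 = 0
  B[3] = 0 XOR 1 = 1
  B[4] = 1 XOR 0 = 1
  B[5] = 1 XOR 1 = 0
  B[6] = 0 XOR 0 = 0
  B[7] = 0 XOR 0 = 0
  B[8] = 0 XOR 0 = 0
  B[9] = 0 XOR 0 = 0
  B[10] = 0 XOR 1 = 1
  B[11] = 1 XOR 1 = 0
  B[12] = 0 XOR 1 = 1
  B[13] = 1 XOR 0 = 1
  B[14] = 1 XOR 0 = 1
= 110110000010111 (27671 decimal)


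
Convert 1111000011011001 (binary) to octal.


Group into 3-bit groups: 001111000011011001
  001 = 1
  111 = 7
  000 = 0
  011 = 3
  011 = 3
  001 = 1
= 0o170331


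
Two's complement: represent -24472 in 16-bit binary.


Original: 0101111110011000
Step 1 - Invert all bits: 1010000001100111
Step 2 - Add 1: 1010000001100111 + 1
= 1010000001101000 (represents -24472)


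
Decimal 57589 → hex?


Divide by 16 repeatedly:
57589 ÷ 16 = 3599 remainder 5 (5)
3599 ÷ 16 = 224 remainder 15 (F)
224 ÷ 16 = 14 remainder 0 (0)
14 ÷ 16 = 0 remainder 14 (E)
Reading remainders bottom-up:
= 0xE0F5


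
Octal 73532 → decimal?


Positional values:
Position 0: 2 × 8^0 = 2
Position 1: 3 × 8^1 = 24
Position 2: 5 × 8^2 = 320
Position 3: 3 × 8^3 = 1536
Position 4: 7 × 8^4 = 28672
Sum = 2 + 24 + 320 + 1536 + 28672
= 30554


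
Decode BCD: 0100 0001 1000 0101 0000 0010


Each 4-bit group → digit:
  0100 → 4
  0001 → 1
  1000 → 8
  0101 → 5
  0000 → 0
  0010 → 2
= 418502


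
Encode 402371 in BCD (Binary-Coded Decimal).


Each digit → 4-bit binary:
  4 → 0100
  0 → 0000
  2 → 0010
  3 → 0011
  7 → 0111
  1 → 0001
= 0100 0000 0010 0011 0111 0001


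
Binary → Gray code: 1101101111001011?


Binary: 1101101111001011
Gray code: G = B XOR (B >> 1)
B >> 1 = 0110110111100101
1101101111001011 XOR 0110110111100101:
  1 XOR 0 = 1
  1 XOR 1 = 0
  0 XOR 1 = 1
  1 XOR 0 = 1
  1 XOR 1 = 0
  0 XOR 1 = 1
  1 XOR 0 = 1
  1 XOR 1 = 0
  1 XOR 1 = 0
  1 XOR 1 = 0
  0 XOR 1 = 1
  0 XOR 0 = 0
  1 XOR 0 = 1
  0 XOR 1 = 1
  1 XOR 0 = 1
  1 XOR 1 = 0
= 1011011000101110


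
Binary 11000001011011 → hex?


Group into 4-bit nibbles: 0011000001011011
  0011 = 3
  0000 = 0
  0101 = 5
  1011 = B
= 0x305B


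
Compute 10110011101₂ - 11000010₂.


Align and subtract column by column (LSB to MSB, borrowing when needed):
  10110011101
- 00011000010
  -----------
  col 0: (1 - 0 borrow-in) - 0 → 1 - 0 = 1, borrow out 0
  col 1: (0 - 0 borrow-in) - 1 → borrow from next column: (0+2) - 1 = 1, borrow out 1
  col 2: (1 - 1 borrow-in) - 0 → 0 - 0 = 0, borrow out 0
  col 3: (1 - 0 borrow-in) - 0 → 1 - 0 = 1, borrow out 0
  col 4: (1 - 0 borrow-in) - 0 → 1 - 0 = 1, borrow out 0
  col 5: (0 - 0 borrow-in) - 0 → 0 - 0 = 0, borrow out 0
  col 6: (0 - 0 borrow-in) - 1 → borrow from next column: (0+2) - 1 = 1, borrow out 1
  col 7: (1 - 1 borrow-in) - 1 → borrow from next column: (0+2) - 1 = 1, borrow out 1
  col 8: (1 - 1 borrow-in) - 0 → 0 - 0 = 0, borrow out 0
  col 9: (0 - 0 borrow-in) - 0 → 0 - 0 = 0, borrow out 0
  col 10: (1 - 0 borrow-in) - 0 → 1 - 0 = 1, borrow out 0
Reading bits MSB→LSB: 10011011011
Strip leading zeros: 10011011011
= 10011011011


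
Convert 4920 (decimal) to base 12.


Divide by 12 repeatedly:
4920 ÷ 12 = 410 remainder 0
410 ÷ 12 = 34 remainder 2
34 ÷ 12 = 2 remainder 10
2 ÷ 12 = 0 remainder 2
Reading remainders bottom-up:
= 2A20


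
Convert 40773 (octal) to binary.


Each octal digit → 3 binary bits:
  4 = 100
  0 = 000
  7 = 111
  7 = 111
  3 = 011
Concatenate: 100 000 111 111 011
= 100000111111011


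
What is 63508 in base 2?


Divide by 2 repeatedly:
63508 ÷ 2 = 31754 remainder 0
31754 ÷ 2 = 15877 remainder 0
15877 ÷ 2 = 7938 remainder 1
7938 ÷ 2 = 3969 remainder 0
3969 ÷ 2 = 1984 remainder 1
1984 ÷ 2 = 992 remainder 0
992 ÷ 2 = 496 remainder 0
496 ÷ 2 = 248 remainder 0
248 ÷ 2 = 124 remainder 0
124 ÷ 2 = 62 remainder 0
62 ÷ 2 = 31 remainder 0
31 ÷ 2 = 15 remainder 1
15 ÷ 2 = 7 remainder 1
7 ÷ 2 = 3 remainder 1
3 ÷ 2 = 1 remainder 1
1 ÷ 2 = 0 remainder 1
Reading remainders bottom-up:
= 1111100000010100


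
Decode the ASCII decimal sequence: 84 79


Codes (decimal): 84 79
Per-code ASCII lookup:
  84  (range 65-90: uppercase, 84 - 65 = 19) → 'T'
  79  (range 65-90: uppercase, 79 - 65 = 14) → 'O'
= 'TO'


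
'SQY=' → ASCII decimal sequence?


String: 'SQY='  (4 characters)
Per-character ASCII lookup:
  'S': uppercase starts at 65: 'S' = 65 + 18 = 83
  'Q': uppercase starts at 65: 'Q' = 65 + 16 = 81
  'Y': uppercase starts at 65: 'Y' = 65 + 24 = 89
  '=': special character: '=' = 61
= 83 81 89 61


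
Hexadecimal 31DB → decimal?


Positional values:
Position 0: B × 16^0 = 11 × 1 = 11
Position 1: D × 16^1 = 13 × 16 = 208
Position 2: 1 × 16^2 = 1 × 256 = 256
Position 3: 3 × 16^3 = 3 × 4096 = 12288
Sum = 11 + 208 + 256 + 12288
= 12763


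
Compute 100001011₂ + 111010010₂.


Align and add column by column (LSB to MSB, carry propagating):
  0100001011
+ 0111010010
  ----------
  col 0: 1 + 0 + 0 (carry in) = 1 → bit 1, carry out 0
  col 1: 1 + 1 + 0 (carry in) = 2 → bit 0, carry out 1
  col 2: 0 + 0 + 1 (carry in) = 1 → bit 1, carry out 0
  col 3: 1 + 0 + 0 (carry in) = 1 → bit 1, carry out 0
  col 4: 0 + 1 + 0 (carry in) = 1 → bit 1, carry out 0
  col 5: 0 + 0 + 0 (carry in) = 0 → bit 0, carry out 0
  col 6: 0 + 1 + 0 (carry in) = 1 → bit 1, carry out 0
  col 7: 0 + 1 + 0 (carry in) = 1 → bit 1, carry out 0
  col 8: 1 + 1 + 0 (carry in) = 2 → bit 0, carry out 1
  col 9: 0 + 0 + 1 (carry in) = 1 → bit 1, carry out 0
Reading bits MSB→LSB: 1011011101
Strip leading zeros: 1011011101
= 1011011101


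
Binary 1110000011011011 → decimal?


Positional values:
Bit 0: 1 × 2^0 = 1
Bit 1: 1 × 2^1 = 2
Bit 3: 1 × 2^3 = 8
Bit 4: 1 × 2^4 = 16
Bit 6: 1 × 2^6 = 64
Bit 7: 1 × 2^7 = 128
Bit 13: 1 × 2^13 = 8192
Bit 14: 1 × 2^14 = 16384
Bit 15: 1 × 2^15 = 32768
Sum = 1 + 2 + 8 + 16 + 64 + 128 + 8192 + 16384 + 32768
= 57563


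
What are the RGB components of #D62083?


Hex: #D62083
R = D6₁₆ = 214
G = 20₁₆ = 32
B = 83₁₆ = 131
= RGB(214, 32, 131)


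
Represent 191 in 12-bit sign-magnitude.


Sign bit: 0 (positive)
Magnitude: 191 = 00010111111
= 000010111111


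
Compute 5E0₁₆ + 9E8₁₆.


Align and add column by column (LSB to MSB, each column mod 16 with carry):
  05E0
+ 09E8
  ----
  col 0: 0(0) + 8(8) + 0 (carry in) = 8 → 8(8), carry out 0
  col 1: E(14) + E(14) + 0 (carry in) = 28 → C(12), carry out 1
  col 2: 5(5) + 9(9) + 1 (carry in) = 15 → F(15), carry out 0
  col 3: 0(0) + 0(0) + 0 (carry in) = 0 → 0(0), carry out 0
Reading digits MSB→LSB: 0FC8
Strip leading zeros: FC8
= 0xFC8


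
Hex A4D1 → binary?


Each hex digit → 4 binary bits:
  A = 1010
  4 = 0100
  D = 1101
  1 = 0001
Concatenate: 1010 0100 1101 0001
= 1010010011010001


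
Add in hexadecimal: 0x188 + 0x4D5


Align and add column by column (LSB to MSB, each column mod 16 with carry):
  0188
+ 04D5
  ----
  col 0: 8(8) + 5(5) + 0 (carry in) = 13 → D(13), carry out 0
  col 1: 8(8) + D(13) + 0 (carry in) = 21 → 5(5), carry out 1
  col 2: 1(1) + 4(4) + 1 (carry in) = 6 → 6(6), carry out 0
  col 3: 0(0) + 0(0) + 0 (carry in) = 0 → 0(0), carry out 0
Reading digits MSB→LSB: 065D
Strip leading zeros: 65D
= 0x65D


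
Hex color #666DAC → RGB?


Hex: #666DAC
R = 66₁₆ = 102
G = 6D₁₆ = 109
B = AC₁₆ = 172
= RGB(102, 109, 172)


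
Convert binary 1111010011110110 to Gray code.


Binary: 1111010011110110
Gray code: G = B XOR (B >> 1)
B >> 1 = 0111101001111011
1111010011110110 XOR 0111101001111011:
  1 XOR 0 = 1
  1 XOR 1 = 0
  1 XOR 1 = 0
  1 XOR 1 = 0
  0 XOR 1 = 1
  1 XOR 0 = 1
  0 XOR 1 = 1
  0 XOR 0 = 0
  1 XOR 0 = 1
  1 XOR 1 = 0
  1 XOR 1 = 0
  1 XOR 1 = 0
  0 XOR 1 = 1
  1 XOR 0 = 1
  1 XOR 1 = 0
  0 XOR 1 = 1
= 1000111010001101


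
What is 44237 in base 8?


Divide by 8 repeatedly:
44237 ÷ 8 = 5529 remainder 5
5529 ÷ 8 = 691 remainder 1
691 ÷ 8 = 86 remainder 3
86 ÷ 8 = 10 remainder 6
10 ÷ 8 = 1 remainder 2
1 ÷ 8 = 0 remainder 1
Reading remainders bottom-up:
= 0o126315


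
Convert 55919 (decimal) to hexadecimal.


Divide by 16 repeatedly:
55919 ÷ 16 = 3494 remainder 15 (F)
3494 ÷ 16 = 218 remainder 6 (6)
218 ÷ 16 = 13 remainder 10 (A)
13 ÷ 16 = 0 remainder 13 (D)
Reading remainders bottom-up:
= 0xDA6F


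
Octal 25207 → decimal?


Positional values:
Position 0: 7 × 8^0 = 7
Position 1: 0 × 8^1 = 0
Position 2: 2 × 8^2 = 128
Position 3: 5 × 8^3 = 2560
Position 4: 2 × 8^4 = 8192
Sum = 7 + 0 + 128 + 2560 + 8192
= 10887


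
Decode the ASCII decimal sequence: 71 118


Codes (decimal): 71 118
Per-code ASCII lookup:
  71  (range 65-90: uppercase, 71 - 65 = 6) → 'G'
  118  (range 97-122: lowercase, 118 - 97 = 21) → 'v'
= 'Gv'


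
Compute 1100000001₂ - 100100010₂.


Align and subtract column by column (LSB to MSB, borrowing when needed):
  1100000001
- 0100100010
  ----------
  col 0: (1 - 0 borrow-in) - 0 → 1 - 0 = 1, borrow out 0
  col 1: (0 - 0 borrow-in) - 1 → borrow from next column: (0+2) - 1 = 1, borrow out 1
  col 2: (0 - 1 borrow-in) - 0 → borrow from next column: (-1+2) - 0 = 1, borrow out 1
  col 3: (0 - 1 borrow-in) - 0 → borrow from next column: (-1+2) - 0 = 1, borrow out 1
  col 4: (0 - 1 borrow-in) - 0 → borrow from next column: (-1+2) - 0 = 1, borrow out 1
  col 5: (0 - 1 borrow-in) - 1 → borrow from next column: (-1+2) - 1 = 0, borrow out 1
  col 6: (0 - 1 borrow-in) - 0 → borrow from next column: (-1+2) - 0 = 1, borrow out 1
  col 7: (0 - 1 borrow-in) - 0 → borrow from next column: (-1+2) - 0 = 1, borrow out 1
  col 8: (1 - 1 borrow-in) - 1 → borrow from next column: (0+2) - 1 = 1, borrow out 1
  col 9: (1 - 1 borrow-in) - 0 → 0 - 0 = 0, borrow out 0
Reading bits MSB→LSB: 0111011111
Strip leading zeros: 111011111
= 111011111


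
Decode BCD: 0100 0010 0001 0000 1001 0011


Each 4-bit group → digit:
  0100 → 4
  0010 → 2
  0001 → 1
  0000 → 0
  1001 → 9
  0011 → 3
= 421093


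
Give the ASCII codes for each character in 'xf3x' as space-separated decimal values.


String: 'xf3x'  (4 characters)
Per-character ASCII lookup:
  'x': lowercase starts at 97: 'x' = 97 + 23 = 120
  'f': lowercase starts at 97: 'f' = 97 + 5 = 102
  '3': digits start at 48: '3' = 48 + 3 = 51
  'x': lowercase starts at 97: 'x' = 97 + 23 = 120
= 120 102 51 120


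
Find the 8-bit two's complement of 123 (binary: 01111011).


Original: 01111011
Step 1 - Invert all bits: 10000100
Step 2 - Add 1: 10000100 + 1
= 10000101 (represents -123)


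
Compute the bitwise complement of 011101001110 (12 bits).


Original: 011101001110
Invert all bits:
  bit 0: 0 → 1
  bit 1: 1 → 0
  bit 2: 1 → 0
  bit 3: 1 → 0
  bit 4: 0 → 1
  bit 5: 1 → 0
  bit 6: 0 → 1
  bit 7: 0 → 1
  bit 8: 1 → 0
  bit 9: 1 → 0
  bit 10: 1 → 0
  bit 11: 0 → 1
= 100010110001


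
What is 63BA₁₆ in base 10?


Positional values:
Position 0: A × 16^0 = 10 × 1 = 10
Position 1: B × 16^1 = 11 × 16 = 176
Position 2: 3 × 16^2 = 3 × 256 = 768
Position 3: 6 × 16^3 = 6 × 4096 = 24576
Sum = 10 + 176 + 768 + 24576
= 25530


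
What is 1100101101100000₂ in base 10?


Positional values:
Bit 5: 1 × 2^5 = 32
Bit 6: 1 × 2^6 = 64
Bit 8: 1 × 2^8 = 256
Bit 9: 1 × 2^9 = 512
Bit 11: 1 × 2^11 = 2048
Bit 14: 1 × 2^14 = 16384
Bit 15: 1 × 2^15 = 32768
Sum = 32 + 64 + 256 + 512 + 2048 + 16384 + 32768
= 52064


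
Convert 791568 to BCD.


Each digit → 4-bit binary:
  7 → 0111
  9 → 1001
  1 → 0001
  5 → 0101
  6 → 0110
  8 → 1000
= 0111 1001 0001 0101 0110 1000


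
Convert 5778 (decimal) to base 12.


Divide by 12 repeatedly:
5778 ÷ 12 = 481 remainder 6
481 ÷ 12 = 40 remainder 1
40 ÷ 12 = 3 remainder 4
3 ÷ 12 = 0 remainder 3
Reading remainders bottom-up:
= 3416


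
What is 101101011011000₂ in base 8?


Group into 3-bit groups: 101101011011000
  101 = 5
  101 = 5
  011 = 3
  011 = 3
  000 = 0
= 0o55330


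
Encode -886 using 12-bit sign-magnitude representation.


Sign bit: 1 (negative)
Magnitude: 886 = 01101110110
= 101101110110


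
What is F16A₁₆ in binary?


Each hex digit → 4 binary bits:
  F = 1111
  1 = 0001
  6 = 0110
  A = 1010
Concatenate: 1111 0001 0110 1010
= 1111000101101010


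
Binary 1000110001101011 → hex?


Group into 4-bit nibbles: 1000110001101011
  1000 = 8
  1100 = C
  0110 = 6
  1011 = B
= 0x8C6B


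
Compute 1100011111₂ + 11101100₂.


Align and add column by column (LSB to MSB, carry propagating):
  01100011111
+ 00011101100
  -----------
  col 0: 1 + 0 + 0 (carry in) = 1 → bit 1, carry out 0
  col 1: 1 + 0 + 0 (carry in) = 1 → bit 1, carry out 0
  col 2: 1 + 1 + 0 (carry in) = 2 → bit 0, carry out 1
  col 3: 1 + 1 + 1 (carry in) = 3 → bit 1, carry out 1
  col 4: 1 + 0 + 1 (carry in) = 2 → bit 0, carry out 1
  col 5: 0 + 1 + 1 (carry in) = 2 → bit 0, carry out 1
  col 6: 0 + 1 + 1 (carry in) = 2 → bit 0, carry out 1
  col 7: 0 + 1 + 1 (carry in) = 2 → bit 0, carry out 1
  col 8: 1 + 0 + 1 (carry in) = 2 → bit 0, carry out 1
  col 9: 1 + 0 + 1 (carry in) = 2 → bit 0, carry out 1
  col 10: 0 + 0 + 1 (carry in) = 1 → bit 1, carry out 0
Reading bits MSB→LSB: 10000001011
Strip leading zeros: 10000001011
= 10000001011


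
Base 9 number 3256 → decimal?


Positional values (base 9):
  6 × 9^0 = 6 × 1 = 6
  5 × 9^1 = 5 × 9 = 45
  2 × 9^2 = 2 × 81 = 162
  3 × 9^3 = 3 × 729 = 2187
Sum = 6 + 45 + 162 + 2187
= 2400


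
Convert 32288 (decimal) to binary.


Divide by 2 repeatedly:
32288 ÷ 2 = 16144 remainder 0
16144 ÷ 2 = 8072 remainder 0
8072 ÷ 2 = 4036 remainder 0
4036 ÷ 2 = 2018 remainder 0
2018 ÷ 2 = 1009 remainder 0
1009 ÷ 2 = 504 remainder 1
504 ÷ 2 = 252 remainder 0
252 ÷ 2 = 126 remainder 0
126 ÷ 2 = 63 remainder 0
63 ÷ 2 = 31 remainder 1
31 ÷ 2 = 15 remainder 1
15 ÷ 2 = 7 remainder 1
7 ÷ 2 = 3 remainder 1
3 ÷ 2 = 1 remainder 1
1 ÷ 2 = 0 remainder 1
Reading remainders bottom-up:
= 111111000100000


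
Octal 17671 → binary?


Each octal digit → 3 binary bits:
  1 = 001
  7 = 111
  6 = 110
  7 = 111
  1 = 001
Concatenate: 001 111 110 111 001
= 001111110111001


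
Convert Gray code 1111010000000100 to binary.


Gray code: 1111010000000100
MSB stays the same: 1
Each subsequent bit = prev_binary XOR current_gray:
  B[1] = 1 XOR 1 = 0
  B[2] = 0 XOR 1 = 1
  B[3] = 1 XOR 1 = 0
  B[4] = 0 XOR 0 = 0
  B[5] = 0 XOR 1 = 1
  B[6] = 1 XOR 0 = 1
  B[7] = 1 XOR 0 = 1
  B[8] = 1 XOR 0 = 1
  B[9] = 1 XOR 0 = 1
  B[10] = 1 XOR 0 = 1
  B[11] = 1 XOR 0 = 1
  B[12] = 1 XOR 0 = 1
  B[13] = 1 XOR 1 = 0
  B[14] = 0 XOR 0 = 0
  B[15] = 0 XOR 0 = 0
= 1010011111111000 (43000 decimal)


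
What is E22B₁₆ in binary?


Each hex digit → 4 binary bits:
  E = 1110
  2 = 0010
  2 = 0010
  B = 1011
Concatenate: 1110 0010 0010 1011
= 1110001000101011


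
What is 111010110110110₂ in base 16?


Group into 4-bit nibbles: 0111010110110110
  0111 = 7
  0101 = 5
  1011 = B
  0110 = 6
= 0x75B6


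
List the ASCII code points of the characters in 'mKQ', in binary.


String: 'mKQ'  (3 characters)
Per-character ASCII lookup:
  'm': lowercase starts at 97: 'm' = 97 + 12 = 109 → 1101101
  'K': uppercase starts at 65: 'K' = 65 + 10 = 75 → 1001011
  'Q': uppercase starts at 65: 'Q' = 65 + 16 = 81 → 1010001
= 1101101 1001011 1010001


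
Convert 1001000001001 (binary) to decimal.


Positional values:
Bit 0: 1 × 2^0 = 1
Bit 3: 1 × 2^3 = 8
Bit 9: 1 × 2^9 = 512
Bit 12: 1 × 2^12 = 4096
Sum = 1 + 8 + 512 + 4096
= 4617


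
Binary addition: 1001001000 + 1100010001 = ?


Align and add column by column (LSB to MSB, carry propagating):
  01001001000
+ 01100010001
  -----------
  col 0: 0 + 1 + 0 (carry in) = 1 → bit 1, carry out 0
  col 1: 0 + 0 + 0 (carry in) = 0 → bit 0, carry out 0
  col 2: 0 + 0 + 0 (carry in) = 0 → bit 0, carry out 0
  col 3: 1 + 0 + 0 (carry in) = 1 → bit 1, carry out 0
  col 4: 0 + 1 + 0 (carry in) = 1 → bit 1, carry out 0
  col 5: 0 + 0 + 0 (carry in) = 0 → bit 0, carry out 0
  col 6: 1 + 0 + 0 (carry in) = 1 → bit 1, carry out 0
  col 7: 0 + 0 + 0 (carry in) = 0 → bit 0, carry out 0
  col 8: 0 + 1 + 0 (carry in) = 1 → bit 1, carry out 0
  col 9: 1 + 1 + 0 (carry in) = 2 → bit 0, carry out 1
  col 10: 0 + 0 + 1 (carry in) = 1 → bit 1, carry out 0
Reading bits MSB→LSB: 10101011001
Strip leading zeros: 10101011001
= 10101011001


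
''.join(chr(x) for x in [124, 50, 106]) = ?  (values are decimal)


Codes (decimal): 124 50 106
Per-code ASCII lookup:
  124  (special character) → '|'
  50  (range 48-57: digits, 50 - 48 = 2) → '2'
  106  (range 97-122: lowercase, 106 - 97 = 9) → 'j'
= '|2j'


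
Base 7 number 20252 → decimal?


Positional values (base 7):
  2 × 7^0 = 2 × 1 = 2
  5 × 7^1 = 5 × 7 = 35
  2 × 7^2 = 2 × 49 = 98
  0 × 7^3 = 0 × 343 = 0
  2 × 7^4 = 2 × 2401 = 4802
Sum = 2 + 35 + 98 + 0 + 4802
= 4937


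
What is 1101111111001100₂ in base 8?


Group into 3-bit groups: 001101111111001100
  001 = 1
  101 = 5
  111 = 7
  111 = 7
  001 = 1
  100 = 4
= 0o157714


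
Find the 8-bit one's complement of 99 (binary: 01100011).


Original: 01100011
Invert all bits:
  bit 0: 0 → 1
  bit 1: 1 → 0
  bit 2: 1 → 0
  bit 3: 0 → 1
  bit 4: 0 → 1
  bit 5: 0 → 1
  bit 6: 1 → 0
  bit 7: 1 → 0
= 10011100


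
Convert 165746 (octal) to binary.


Each octal digit → 3 binary bits:
  1 = 001
  6 = 110
  5 = 101
  7 = 111
  4 = 100
  6 = 110
Concatenate: 001 110 101 111 100 110
= 001110101111100110


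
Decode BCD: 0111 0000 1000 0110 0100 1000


Each 4-bit group → digit:
  0111 → 7
  0000 → 0
  1000 → 8
  0110 → 6
  0100 → 4
  1000 → 8
= 708648


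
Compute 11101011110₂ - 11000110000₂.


Align and subtract column by column (LSB to MSB, borrowing when needed):
  11101011110
- 11000110000
  -----------
  col 0: (0 - 0 borrow-in) - 0 → 0 - 0 = 0, borrow out 0
  col 1: (1 - 0 borrow-in) - 0 → 1 - 0 = 1, borrow out 0
  col 2: (1 - 0 borrow-in) - 0 → 1 - 0 = 1, borrow out 0
  col 3: (1 - 0 borrow-in) - 0 → 1 - 0 = 1, borrow out 0
  col 4: (1 - 0 borrow-in) - 1 → 1 - 1 = 0, borrow out 0
  col 5: (0 - 0 borrow-in) - 1 → borrow from next column: (0+2) - 1 = 1, borrow out 1
  col 6: (1 - 1 borrow-in) - 0 → 0 - 0 = 0, borrow out 0
  col 7: (0 - 0 borrow-in) - 0 → 0 - 0 = 0, borrow out 0
  col 8: (1 - 0 borrow-in) - 0 → 1 - 0 = 1, borrow out 0
  col 9: (1 - 0 borrow-in) - 1 → 1 - 1 = 0, borrow out 0
  col 10: (1 - 0 borrow-in) - 1 → 1 - 1 = 0, borrow out 0
Reading bits MSB→LSB: 00100101110
Strip leading zeros: 100101110
= 100101110


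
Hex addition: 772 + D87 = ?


Align and add column by column (LSB to MSB, each column mod 16 with carry):
  0772
+ 0D87
  ----
  col 0: 2(2) + 7(7) + 0 (carry in) = 9 → 9(9), carry out 0
  col 1: 7(7) + 8(8) + 0 (carry in) = 15 → F(15), carry out 0
  col 2: 7(7) + D(13) + 0 (carry in) = 20 → 4(4), carry out 1
  col 3: 0(0) + 0(0) + 1 (carry in) = 1 → 1(1), carry out 0
Reading digits MSB→LSB: 14F9
Strip leading zeros: 14F9
= 0x14F9


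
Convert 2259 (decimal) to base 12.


Divide by 12 repeatedly:
2259 ÷ 12 = 188 remainder 3
188 ÷ 12 = 15 remainder 8
15 ÷ 12 = 1 remainder 3
1 ÷ 12 = 0 remainder 1
Reading remainders bottom-up:
= 1383


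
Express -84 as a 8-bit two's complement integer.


Original: 01010100
Step 1 - Invert all bits: 10101011
Step 2 - Add 1: 10101011 + 1
= 10101100 (represents -84)


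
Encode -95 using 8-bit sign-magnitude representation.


Sign bit: 1 (negative)
Magnitude: 95 = 1011111
= 11011111


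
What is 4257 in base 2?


Divide by 2 repeatedly:
4257 ÷ 2 = 2128 remainder 1
2128 ÷ 2 = 1064 remainder 0
1064 ÷ 2 = 532 remainder 0
532 ÷ 2 = 266 remainder 0
266 ÷ 2 = 133 remainder 0
133 ÷ 2 = 66 remainder 1
66 ÷ 2 = 33 remainder 0
33 ÷ 2 = 16 remainder 1
16 ÷ 2 = 8 remainder 0
8 ÷ 2 = 4 remainder 0
4 ÷ 2 = 2 remainder 0
2 ÷ 2 = 1 remainder 0
1 ÷ 2 = 0 remainder 1
Reading remainders bottom-up:
= 1000010100001


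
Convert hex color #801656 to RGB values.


Hex: #801656
R = 80₁₆ = 128
G = 16₁₆ = 22
B = 56₁₆ = 86
= RGB(128, 22, 86)


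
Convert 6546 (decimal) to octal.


Divide by 8 repeatedly:
6546 ÷ 8 = 818 remainder 2
818 ÷ 8 = 102 remainder 2
102 ÷ 8 = 12 remainder 6
12 ÷ 8 = 1 remainder 4
1 ÷ 8 = 0 remainder 1
Reading remainders bottom-up:
= 0o14622


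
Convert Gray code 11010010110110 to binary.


Gray code: 11010010110110
MSB stays the same: 1
Each subsequent bit = prev_binary XOR current_gray:
  B[1] = 1 XOR 1 = 0
  B[2] = 0 XOR 0 = 0
  B[3] = 0 XOR 1 = 1
  B[4] = 1 XOR 0 = 1
  B[5] = 1 XOR 0 = 1
  B[6] = 1 XOR 1 = 0
  B[7] = 0 XOR 0 = 0
  B[8] = 0 XOR 1 = 1
  B[9] = 1 XOR 1 = 0
  B[10] = 0 XOR 0 = 0
  B[11] = 0 XOR 1 = 1
  B[12] = 1 XOR 1 = 0
  B[13] = 0 XOR 0 = 0
= 10011100100100 (10020 decimal)


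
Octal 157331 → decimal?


Positional values:
Position 0: 1 × 8^0 = 1
Position 1: 3 × 8^1 = 24
Position 2: 3 × 8^2 = 192
Position 3: 7 × 8^3 = 3584
Position 4: 5 × 8^4 = 20480
Position 5: 1 × 8^5 = 32768
Sum = 1 + 24 + 192 + 3584 + 20480 + 32768
= 57049


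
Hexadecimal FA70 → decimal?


Positional values:
Position 0: 0 × 16^0 = 0 × 1 = 0
Position 1: 7 × 16^1 = 7 × 16 = 112
Position 2: A × 16^2 = 10 × 256 = 2560
Position 3: F × 16^3 = 15 × 4096 = 61440
Sum = 0 + 112 + 2560 + 61440
= 64112


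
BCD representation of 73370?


Each digit → 4-bit binary:
  7 → 0111
  3 → 0011
  3 → 0011
  7 → 0111
  0 → 0000
= 0111 0011 0011 0111 0000


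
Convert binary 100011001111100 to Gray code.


Binary: 100011001111100
Gray code: G = B XOR (B >> 1)
B >> 1 = 010001100111110
100011001111100 XOR 010001100111110:
  1 XOR 0 = 1
  0 XOR 1 = 1
  0 XOR 0 = 0
  0 XOR 0 = 0
  1 XOR 0 = 1
  1 XOR 1 = 0
  0 XOR 1 = 1
  0 XOR 0 = 0
  1 XOR 0 = 1
  1 XOR 1 = 0
  1 XOR 1 = 0
  1 XOR 1 = 0
  1 XOR 1 = 0
  0 XOR 1 = 1
  0 XOR 0 = 0
= 110010101000010


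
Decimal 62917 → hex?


Divide by 16 repeatedly:
62917 ÷ 16 = 3932 remainder 5 (5)
3932 ÷ 16 = 245 remainder 12 (C)
245 ÷ 16 = 15 remainder 5 (5)
15 ÷ 16 = 0 remainder 15 (F)
Reading remainders bottom-up:
= 0xF5C5


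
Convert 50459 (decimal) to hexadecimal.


Divide by 16 repeatedly:
50459 ÷ 16 = 3153 remainder 11 (B)
3153 ÷ 16 = 197 remainder 1 (1)
197 ÷ 16 = 12 remainder 5 (5)
12 ÷ 16 = 0 remainder 12 (C)
Reading remainders bottom-up:
= 0xC51B


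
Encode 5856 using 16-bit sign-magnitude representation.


Sign bit: 0 (positive)
Magnitude: 5856 = 001011011100000
= 0001011011100000


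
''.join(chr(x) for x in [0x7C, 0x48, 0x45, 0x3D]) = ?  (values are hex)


Codes (hex): 0x7C 0x48 0x45 0x3D
Per-code ASCII lookup:
  0x7C = 124  (special character) → '|'
  0x48 = 72  (range 65-90: uppercase, 72 - 65 = 7) → 'H'
  0x45 = 69  (range 65-90: uppercase, 69 - 65 = 4) → 'E'
  0x3D = 61  (special character) → '='
= '|HE='


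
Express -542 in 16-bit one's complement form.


Original: 0000001000011110
Invert all bits:
  bit 0: 0 → 1
  bit 1: 0 → 1
  bit 2: 0 → 1
  bit 3: 0 → 1
  bit 4: 0 → 1
  bit 5: 0 → 1
  bit 6: 1 → 0
  bit 7: 0 → 1
  bit 8: 0 → 1
  bit 9: 0 → 1
  bit 10: 0 → 1
  bit 11: 1 → 0
  bit 12: 1 → 0
  bit 13: 1 → 0
  bit 14: 1 → 0
  bit 15: 0 → 1
= 1111110111100001


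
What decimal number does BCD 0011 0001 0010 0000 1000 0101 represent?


Each 4-bit group → digit:
  0011 → 3
  0001 → 1
  0010 → 2
  0000 → 0
  1000 → 8
  0101 → 5
= 312085


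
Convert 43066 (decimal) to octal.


Divide by 8 repeatedly:
43066 ÷ 8 = 5383 remainder 2
5383 ÷ 8 = 672 remainder 7
672 ÷ 8 = 84 remainder 0
84 ÷ 8 = 10 remainder 4
10 ÷ 8 = 1 remainder 2
1 ÷ 8 = 0 remainder 1
Reading remainders bottom-up:
= 0o124072


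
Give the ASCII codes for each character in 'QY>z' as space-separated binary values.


String: 'QY>z'  (4 characters)
Per-character ASCII lookup:
  'Q': uppercase starts at 65: 'Q' = 65 + 16 = 81 → 1010001
  'Y': uppercase starts at 65: 'Y' = 65 + 24 = 89 → 1011001
  '>': special character: '>' = 62 → 111110
  'z': lowercase starts at 97: 'z' = 97 + 25 = 122 → 1111010
= 1010001 1011001 111110 1111010
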